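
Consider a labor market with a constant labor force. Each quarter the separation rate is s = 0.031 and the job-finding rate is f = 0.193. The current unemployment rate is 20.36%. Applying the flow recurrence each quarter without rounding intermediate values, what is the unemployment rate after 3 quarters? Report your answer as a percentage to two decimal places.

With a fixed labor force, u_{t+1} = u_t + s·(1−u_t) − f·u_t = u_t·(1−s−f) + s.
Here 1−s−f = 0.776 and s = 0.031.
u_1 = 0.203600 × 0.776 + 0.031 = 0.188994.
u_2 = 0.188994 × 0.776 + 0.031 = 0.177659.
u_3 = 0.177659 × 0.776 + 0.031 = 0.168863.

Unemployment rate after three quarters ≈ 16.89%.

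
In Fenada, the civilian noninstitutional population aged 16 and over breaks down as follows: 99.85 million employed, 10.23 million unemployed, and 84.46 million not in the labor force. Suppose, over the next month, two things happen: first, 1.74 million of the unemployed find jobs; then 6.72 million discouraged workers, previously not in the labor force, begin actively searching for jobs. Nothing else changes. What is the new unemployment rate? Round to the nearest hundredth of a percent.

Initially, labor force = 99.85 + 10.23 = 110.08 million, so u = 10.23/110.08 = 9.29%.
After the first change, unemployed falls and employed rises by 1.74; labor force unchanged → E = 101.59, U = 8.49, labor force = 110.08 million.
After the second change, unemployed and labor force both rise by 6.72 → E = 101.59, U = 15.21, labor force = 116.80 million.
New unemployment rate = 15.21 / 116.80 = 13.02%.

New unemployment rate ≈ 13.02%.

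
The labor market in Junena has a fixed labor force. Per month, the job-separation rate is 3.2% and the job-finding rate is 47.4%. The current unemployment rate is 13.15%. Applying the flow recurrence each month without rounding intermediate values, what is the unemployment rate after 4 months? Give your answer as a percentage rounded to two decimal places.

Unemployment rate after four months ≈ 6.73%.

With a fixed labor force, u_{t+1} = u_t + s·(1−u_t) − f·u_t = u_t·(1−s−f) + s.
Here 1−s−f = 0.494 and s = 0.032.
u_1 = 0.131500 × 0.494 + 0.032 = 0.096961.
u_2 = 0.096961 × 0.494 + 0.032 = 0.079899.
u_3 = 0.079899 × 0.494 + 0.032 = 0.071470.
u_4 = 0.071470 × 0.494 + 0.032 = 0.067306.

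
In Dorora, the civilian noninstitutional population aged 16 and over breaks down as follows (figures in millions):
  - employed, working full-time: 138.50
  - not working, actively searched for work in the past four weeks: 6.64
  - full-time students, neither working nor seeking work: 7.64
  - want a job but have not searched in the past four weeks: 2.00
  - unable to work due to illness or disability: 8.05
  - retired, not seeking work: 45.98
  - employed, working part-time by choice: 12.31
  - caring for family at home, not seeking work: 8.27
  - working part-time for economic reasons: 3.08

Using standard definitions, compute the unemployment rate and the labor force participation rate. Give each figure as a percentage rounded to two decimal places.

Unemployment rate ≈ 4.14%; labor force participation rate ≈ 69.05%.

Employed = 138.50 + 12.31 + 3.08 = 153.89 million (anyone who worked, including part-time for economic reasons, counts as employed).
Unemployed = 6.64 million.
Labor force = 153.89 + 6.64 = 160.53 million.
Not in labor force = 7.64 + 2.00 + 8.05 + 45.98 + 8.27 = 71.94 million (those not working and not actively searching are outside the labor force — including those who want a job but have given up searching).
Civilian working-age population = 160.53 + 71.94 = 232.47 million.
Unemployment rate = 6.64 / 160.53 = 4.14%.
Labor force participation rate = 160.53 / 232.47 = 69.05%.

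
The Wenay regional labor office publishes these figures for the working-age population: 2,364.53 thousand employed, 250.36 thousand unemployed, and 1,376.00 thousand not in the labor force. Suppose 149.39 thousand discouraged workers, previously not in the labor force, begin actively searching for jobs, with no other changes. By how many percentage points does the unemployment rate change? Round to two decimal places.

The unemployment rate changes by +4.89 percentage points.

Initially, labor force = 2,364.53 + 250.36 = 2,614.89 thousand, so u = 250.36/2,614.89 = 9.57%.
After the change, unemployed and labor force both rise by 149.39 → E = 2,364.53, U = 399.75, labor force = 2,764.28 thousand.
New unemployment rate = 399.75 / 2,764.28 = 14.46%.
Change = 14.46% − 9.57% = +4.89 percentage points.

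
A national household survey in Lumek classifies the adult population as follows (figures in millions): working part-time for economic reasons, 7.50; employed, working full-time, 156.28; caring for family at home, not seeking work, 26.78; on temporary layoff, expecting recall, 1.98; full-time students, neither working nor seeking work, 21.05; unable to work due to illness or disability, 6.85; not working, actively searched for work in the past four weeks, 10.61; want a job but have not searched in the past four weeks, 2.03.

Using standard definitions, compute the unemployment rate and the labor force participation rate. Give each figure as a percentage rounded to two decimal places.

Unemployment rate ≈ 7.14%; labor force participation rate ≈ 75.67%.

Employed = 7.50 + 156.28 = 163.78 million (anyone who worked, including part-time for economic reasons, counts as employed).
Unemployed = 1.98 + 10.61 = 12.59 million (jobless and actively searching, or on temporary layoff).
Labor force = 163.78 + 12.59 = 176.37 million.
Not in labor force = 26.78 + 21.05 + 6.85 + 2.03 = 56.71 million (those not working and not actively searching are outside the labor force — including those who want a job but have given up searching).
Civilian working-age population = 176.37 + 56.71 = 233.08 million.
Unemployment rate = 12.59 / 176.37 = 7.14%.
Labor force participation rate = 176.37 / 233.08 = 75.67%.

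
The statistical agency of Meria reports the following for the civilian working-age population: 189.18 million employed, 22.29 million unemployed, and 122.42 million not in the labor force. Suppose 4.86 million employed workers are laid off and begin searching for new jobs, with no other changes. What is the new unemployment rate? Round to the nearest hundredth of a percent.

Initially, labor force = 189.18 + 22.29 = 211.47 million, so u = 22.29/211.47 = 10.54%.
After the change, employed falls and unemployed rises by 4.86; labor force unchanged → E = 184.32, U = 27.15, labor force = 211.47 million.
New unemployment rate = 27.15 / 211.47 = 12.84%.

New unemployment rate ≈ 12.84%.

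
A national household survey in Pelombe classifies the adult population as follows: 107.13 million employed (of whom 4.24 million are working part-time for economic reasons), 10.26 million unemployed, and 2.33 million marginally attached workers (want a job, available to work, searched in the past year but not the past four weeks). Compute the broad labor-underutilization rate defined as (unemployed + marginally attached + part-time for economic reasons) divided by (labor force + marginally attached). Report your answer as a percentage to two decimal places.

Labor force = 107.13 + 10.26 = 117.39 million.
Numerator = 10.26 + 2.33 + 4.24 = 16.83 million.
Denominator = 117.39 + 2.33 = 119.72 million.
Broad rate = 16.83 / 119.72 = 14.06%.

Broad underutilization rate ≈ 14.06%.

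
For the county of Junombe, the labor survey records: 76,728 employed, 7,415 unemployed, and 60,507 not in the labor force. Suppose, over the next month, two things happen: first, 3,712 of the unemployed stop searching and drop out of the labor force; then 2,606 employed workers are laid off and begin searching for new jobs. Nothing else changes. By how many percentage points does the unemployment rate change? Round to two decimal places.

The unemployment rate changes by −0.97 percentage points.

Initially, labor force = 76,728 + 7,415 = 84,143, so u = 7,415/84,143 = 8.81%.
After the first change, unemployed and labor force both fall by 3,712 → E = 76,728, U = 3,703, labor force = 80,431.
After the second change, employed falls and unemployed rises by 2,606; labor force unchanged → E = 74,122, U = 6,309, labor force = 80,431.
New unemployment rate = 6,309 / 80,431 = 7.84%.
Change = 7.84% − 8.81% = −0.97 percentage points.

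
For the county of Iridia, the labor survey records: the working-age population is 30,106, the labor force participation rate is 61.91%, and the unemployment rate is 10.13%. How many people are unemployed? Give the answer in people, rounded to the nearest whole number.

Labor force = 0.6191 × 30,106 = 18,639.
Unemployed = 0.1013 × 18,639 ≈ 1,888.

About 1,888 are unemployed.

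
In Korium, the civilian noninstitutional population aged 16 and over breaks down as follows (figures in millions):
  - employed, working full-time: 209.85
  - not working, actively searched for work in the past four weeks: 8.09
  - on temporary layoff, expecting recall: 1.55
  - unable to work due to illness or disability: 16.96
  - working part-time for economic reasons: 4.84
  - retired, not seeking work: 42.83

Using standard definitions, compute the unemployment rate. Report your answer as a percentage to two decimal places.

Employed = 209.85 + 4.84 = 214.69 million (anyone who worked, including part-time for economic reasons, counts as employed).
Unemployed = 8.09 + 1.55 = 9.64 million (jobless and actively searching, or on temporary layoff).
Labor force = 214.69 + 9.64 = 224.33 million.
Unemployment rate = 9.64 / 224.33 = 4.30%.

Unemployment rate ≈ 4.30%.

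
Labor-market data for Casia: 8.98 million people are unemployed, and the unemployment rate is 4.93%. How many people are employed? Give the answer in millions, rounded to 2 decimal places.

Labor force = U / u = 8.98 / 0.0493 ≈ 182.15 million.
Employed = labor force − unemployed = 182.15 − 8.98 = 173.17 million.

About 173.17 million are employed.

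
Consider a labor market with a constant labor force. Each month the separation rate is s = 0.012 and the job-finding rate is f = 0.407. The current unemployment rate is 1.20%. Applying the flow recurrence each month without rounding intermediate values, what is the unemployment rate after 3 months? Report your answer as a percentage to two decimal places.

With a fixed labor force, u_{t+1} = u_t + s·(1−u_t) − f·u_t = u_t·(1−s−f) + s.
Here 1−s−f = 0.581 and s = 0.012.
u_1 = 0.012000 × 0.581 + 0.012 = 0.018972.
u_2 = 0.018972 × 0.581 + 0.012 = 0.023023.
u_3 = 0.023023 × 0.581 + 0.012 = 0.025376.

Unemployment rate after three months ≈ 2.54%.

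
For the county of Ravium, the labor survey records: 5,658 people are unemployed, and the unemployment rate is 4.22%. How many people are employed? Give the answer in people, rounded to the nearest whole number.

About 128,418 are employed.

Labor force = U / u = 5,658 / 0.0422 ≈ 134,076.
Employed = labor force − unemployed = 134,076 − 5,658 = 128,418.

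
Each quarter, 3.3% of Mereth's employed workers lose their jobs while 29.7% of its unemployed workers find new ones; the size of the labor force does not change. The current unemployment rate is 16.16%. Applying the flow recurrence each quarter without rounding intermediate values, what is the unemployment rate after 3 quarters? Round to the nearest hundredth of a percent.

With a fixed labor force, u_{t+1} = u_t + s·(1−u_t) − f·u_t = u_t·(1−s−f) + s.
Here 1−s−f = 0.670 and s = 0.033.
u_1 = 0.161600 × 0.670 + 0.033 = 0.141272.
u_2 = 0.141272 × 0.670 + 0.033 = 0.127652.
u_3 = 0.127652 × 0.670 + 0.033 = 0.118527.

Unemployment rate after three quarters ≈ 11.85%.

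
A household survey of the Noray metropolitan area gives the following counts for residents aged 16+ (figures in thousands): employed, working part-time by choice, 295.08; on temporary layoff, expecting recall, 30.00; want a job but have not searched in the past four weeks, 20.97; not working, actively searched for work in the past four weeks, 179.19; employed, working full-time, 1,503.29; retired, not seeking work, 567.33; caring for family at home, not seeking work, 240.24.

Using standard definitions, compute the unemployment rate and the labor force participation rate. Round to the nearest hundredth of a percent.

Unemployment rate ≈ 10.42%; labor force participation rate ≈ 70.79%.

Employed = 295.08 + 1,503.29 = 1,798.37 thousand.
Unemployed = 30.00 + 179.19 = 209.19 thousand (jobless and actively searching, or on temporary layoff).
Labor force = 1,798.37 + 209.19 = 2,007.56 thousand.
Not in labor force = 20.97 + 567.33 + 240.24 = 828.54 thousand (those not working and not actively searching are outside the labor force — including those who want a job but have given up searching).
Civilian working-age population = 2,007.56 + 828.54 = 2,836.10 thousand.
Unemployment rate = 209.19 / 2,007.56 = 10.42%.
Labor force participation rate = 2,007.56 / 2,836.10 = 70.79%.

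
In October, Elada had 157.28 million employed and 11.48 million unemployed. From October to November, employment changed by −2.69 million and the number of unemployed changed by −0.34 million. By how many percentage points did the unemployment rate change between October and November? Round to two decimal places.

October: labor force = 157.28 + 11.48 = 168.76; u = 11.48/168.76 = 6.80%.
November: labor force = 154.59 + 11.14 = 165.73; u = 11.14/165.73 = 6.72%.
Change = 6.72% − 6.80% = −0.08 pp.

The unemployment rate changed by −0.08 percentage points.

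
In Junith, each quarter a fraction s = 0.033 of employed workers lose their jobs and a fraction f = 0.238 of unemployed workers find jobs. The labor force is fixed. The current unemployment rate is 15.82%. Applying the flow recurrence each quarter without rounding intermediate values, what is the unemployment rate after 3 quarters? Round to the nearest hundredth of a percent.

Unemployment rate after three quarters ≈ 13.59%.

With a fixed labor force, u_{t+1} = u_t + s·(1−u_t) − f·u_t = u_t·(1−s−f) + s.
Here 1−s−f = 0.729 and s = 0.033.
u_1 = 0.158200 × 0.729 + 0.033 = 0.148328.
u_2 = 0.148328 × 0.729 + 0.033 = 0.141131.
u_3 = 0.141131 × 0.729 + 0.033 = 0.135884.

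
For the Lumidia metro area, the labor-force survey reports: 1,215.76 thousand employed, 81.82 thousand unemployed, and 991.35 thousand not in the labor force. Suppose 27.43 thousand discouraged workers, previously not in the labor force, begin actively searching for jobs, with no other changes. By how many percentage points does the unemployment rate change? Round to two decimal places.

Initially, labor force = 1,215.76 + 81.82 = 1,297.58 thousand, so u = 81.82/1,297.58 = 6.31%.
After the change, unemployed and labor force both rise by 27.43 → E = 1,215.76, U = 109.25, labor force = 1,325.01 thousand.
New unemployment rate = 109.25 / 1,325.01 = 8.25%.
Change = 8.25% − 6.31% = +1.94 percentage points.

The unemployment rate changes by +1.94 percentage points.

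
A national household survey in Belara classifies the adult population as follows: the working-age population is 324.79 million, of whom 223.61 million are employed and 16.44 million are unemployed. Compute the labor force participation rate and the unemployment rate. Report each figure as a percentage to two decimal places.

Labor force = employed + unemployed = 223.61 + 16.44 = 240.05 million.
Unemployment rate = 16.44 / 240.05 = 6.85%.
Labor force participation rate = 240.05 / 324.79 = 73.91%.

Labor force participation rate ≈ 73.91%; unemployment rate ≈ 6.85%.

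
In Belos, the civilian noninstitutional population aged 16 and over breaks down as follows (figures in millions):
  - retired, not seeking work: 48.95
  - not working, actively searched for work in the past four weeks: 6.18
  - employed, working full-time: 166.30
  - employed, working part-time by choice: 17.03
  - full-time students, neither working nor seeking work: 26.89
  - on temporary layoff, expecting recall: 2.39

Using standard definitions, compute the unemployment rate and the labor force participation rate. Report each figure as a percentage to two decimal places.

Unemployment rate ≈ 4.47%; labor force participation rate ≈ 71.67%.

Employed = 166.30 + 17.03 = 183.33 million.
Unemployed = 6.18 + 2.39 = 8.57 million (jobless and actively searching, or on temporary layoff).
Labor force = 183.33 + 8.57 = 191.90 million.
Not in labor force = 48.95 + 26.89 = 75.84 million (those not working and not actively searching are outside the labor force).
Civilian working-age population = 191.90 + 75.84 = 267.74 million.
Unemployment rate = 8.57 / 191.90 = 4.47%.
Labor force participation rate = 191.90 / 267.74 = 71.67%.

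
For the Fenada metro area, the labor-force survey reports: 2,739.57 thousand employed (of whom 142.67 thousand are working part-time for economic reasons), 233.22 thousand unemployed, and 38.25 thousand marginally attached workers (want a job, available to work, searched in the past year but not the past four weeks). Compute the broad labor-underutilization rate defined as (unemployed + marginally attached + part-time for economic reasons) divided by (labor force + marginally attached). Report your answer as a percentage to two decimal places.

Broad underutilization rate ≈ 13.75%.

Labor force = 2,739.57 + 233.22 = 2,972.79 thousand.
Numerator = 233.22 + 38.25 + 142.67 = 414.14 thousand.
Denominator = 2,972.79 + 38.25 = 3,011.04 thousand.
Broad rate = 414.14 / 3,011.04 = 13.75%.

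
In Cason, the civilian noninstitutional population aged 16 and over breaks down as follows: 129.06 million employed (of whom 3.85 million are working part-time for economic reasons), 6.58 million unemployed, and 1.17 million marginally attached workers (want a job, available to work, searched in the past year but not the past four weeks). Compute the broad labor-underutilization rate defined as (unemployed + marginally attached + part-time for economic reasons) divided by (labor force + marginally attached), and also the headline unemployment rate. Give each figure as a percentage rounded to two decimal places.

Labor force = 129.06 + 6.58 = 135.64 million.
Numerator = 6.58 + 1.17 + 3.85 = 11.60 million.
Denominator = 135.64 + 1.17 = 136.81 million.
Broad rate = 11.60 / 136.81 = 8.48%.
Headline unemployment rate = 6.58 / 135.64 = 4.85%.

Broad underutilization rate ≈ 8.48%; headline unemployment rate ≈ 4.85%.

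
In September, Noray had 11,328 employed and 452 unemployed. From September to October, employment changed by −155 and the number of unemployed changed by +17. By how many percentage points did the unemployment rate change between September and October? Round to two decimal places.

The unemployment rate changed by +0.19 percentage points.

September: labor force = 11,328 + 452 = 11,780; u = 452/11,780 = 3.84%.
October: labor force = 11,173 + 469 = 11,642; u = 469/11,642 = 4.03%.
Change = 4.03% − 3.84% = +0.19 pp.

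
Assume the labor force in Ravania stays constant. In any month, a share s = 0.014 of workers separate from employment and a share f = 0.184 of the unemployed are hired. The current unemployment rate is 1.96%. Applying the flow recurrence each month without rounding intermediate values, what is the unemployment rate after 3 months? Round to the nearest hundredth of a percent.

With a fixed labor force, u_{t+1} = u_t + s·(1−u_t) − f·u_t = u_t·(1−s−f) + s.
Here 1−s−f = 0.802 and s = 0.014.
u_1 = 0.019600 × 0.802 + 0.014 = 0.029719.
u_2 = 0.029719 × 0.802 + 0.014 = 0.037835.
u_3 = 0.037835 × 0.802 + 0.014 = 0.044344.

Unemployment rate after three months ≈ 4.43%.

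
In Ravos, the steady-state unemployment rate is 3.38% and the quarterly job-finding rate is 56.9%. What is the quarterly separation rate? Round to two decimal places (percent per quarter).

Separation rate ≈ 1.99% per quarter.

From u* = s/(s+f): s = u·f/(1−u).
s = 0.0338 × 56.9 / (1 − 0.0338) = 1.9232 / 0.9662 ≈ 1.99% per quarter.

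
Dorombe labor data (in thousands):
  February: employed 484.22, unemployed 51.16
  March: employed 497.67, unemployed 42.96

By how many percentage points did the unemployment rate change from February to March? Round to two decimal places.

February: labor force = 484.22 + 51.16 = 535.38; u = 51.16/535.38 = 9.56%.
March: labor force = 497.67 + 42.96 = 540.63; u = 42.96/540.63 = 7.95%.
Change = 7.95% − 9.56% = −1.61 pp.

The unemployment rate changed by −1.61 percentage points.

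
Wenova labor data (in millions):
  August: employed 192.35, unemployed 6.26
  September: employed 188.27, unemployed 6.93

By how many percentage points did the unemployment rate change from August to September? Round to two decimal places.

August: labor force = 192.35 + 6.26 = 198.61; u = 6.26/198.61 = 3.15%.
September: labor force = 188.27 + 6.93 = 195.20; u = 6.93/195.20 = 3.55%.
Change = 3.55% − 3.15% = +0.40 pp.

The unemployment rate changed by +0.40 percentage points.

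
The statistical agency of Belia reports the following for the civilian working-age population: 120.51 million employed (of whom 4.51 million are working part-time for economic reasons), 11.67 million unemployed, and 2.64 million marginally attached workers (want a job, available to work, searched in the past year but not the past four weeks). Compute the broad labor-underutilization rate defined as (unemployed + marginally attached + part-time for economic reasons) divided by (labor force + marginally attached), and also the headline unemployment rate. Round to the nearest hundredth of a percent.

Broad underutilization rate ≈ 13.96%; headline unemployment rate ≈ 8.83%.

Labor force = 120.51 + 11.67 = 132.18 million.
Numerator = 11.67 + 2.64 + 4.51 = 18.82 million.
Denominator = 132.18 + 2.64 = 134.82 million.
Broad rate = 18.82 / 134.82 = 13.96%.
Headline unemployment rate = 11.67 / 132.18 = 8.83%.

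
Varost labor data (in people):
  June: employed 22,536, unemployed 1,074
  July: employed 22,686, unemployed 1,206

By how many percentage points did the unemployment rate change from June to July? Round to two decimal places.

June: labor force = 22,536 + 1,074 = 23,610; u = 1,074/23,610 = 4.55%.
July: labor force = 22,686 + 1,206 = 23,892; u = 1,206/23,892 = 5.05%.
Change = 5.05% − 4.55% = +0.50 pp.

The unemployment rate changed by +0.50 percentage points.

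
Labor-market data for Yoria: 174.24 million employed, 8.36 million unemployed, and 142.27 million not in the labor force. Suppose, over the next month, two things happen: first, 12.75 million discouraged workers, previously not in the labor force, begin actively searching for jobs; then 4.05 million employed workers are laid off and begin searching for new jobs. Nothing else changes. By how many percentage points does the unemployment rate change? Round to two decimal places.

The unemployment rate changes by +8.30 percentage points.

Initially, labor force = 174.24 + 8.36 = 182.60 million, so u = 8.36/182.60 = 4.58%.
After the first change, unemployed and labor force both rise by 12.75 → E = 174.24, U = 21.11, labor force = 195.35 million.
After the second change, employed falls and unemployed rises by 4.05; labor force unchanged → E = 170.19, U = 25.16, labor force = 195.35 million.
New unemployment rate = 25.16 / 195.35 = 12.88%.
Change = 12.88% − 4.58% = +8.30 percentage points.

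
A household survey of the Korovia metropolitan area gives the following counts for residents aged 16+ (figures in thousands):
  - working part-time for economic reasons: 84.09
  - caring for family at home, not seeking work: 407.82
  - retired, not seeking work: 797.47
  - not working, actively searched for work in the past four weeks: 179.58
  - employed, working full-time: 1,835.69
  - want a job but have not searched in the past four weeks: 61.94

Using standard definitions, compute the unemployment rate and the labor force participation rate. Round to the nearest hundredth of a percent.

Unemployment rate ≈ 8.55%; labor force participation rate ≈ 62.36%.

Employed = 84.09 + 1,835.69 = 1,919.78 thousand (anyone who worked, including part-time for economic reasons, counts as employed).
Unemployed = 179.58 thousand.
Labor force = 1,919.78 + 179.58 = 2,099.36 thousand.
Not in labor force = 407.82 + 797.47 + 61.94 = 1,267.23 thousand (those not working and not actively searching are outside the labor force — including those who want a job but have given up searching).
Civilian working-age population = 2,099.36 + 1,267.23 = 3,366.59 thousand.
Unemployment rate = 179.58 / 2,099.36 = 8.55%.
Labor force participation rate = 2,099.36 / 3,366.59 = 62.36%.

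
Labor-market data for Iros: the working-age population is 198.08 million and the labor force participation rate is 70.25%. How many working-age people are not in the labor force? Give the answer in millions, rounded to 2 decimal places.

About 58.93 million are not in the labor force.

Share not in the labor force = 1 − 0.7025 = 0.2975.
Not in labor force = 0.2975 × 198.08 ≈ 58.93 million.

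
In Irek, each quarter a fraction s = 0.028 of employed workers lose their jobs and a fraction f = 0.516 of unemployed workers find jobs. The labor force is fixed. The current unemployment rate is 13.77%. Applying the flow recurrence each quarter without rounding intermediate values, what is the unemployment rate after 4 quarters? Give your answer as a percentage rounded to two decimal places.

Unemployment rate after four quarters ≈ 5.52%.

With a fixed labor force, u_{t+1} = u_t + s·(1−u_t) − f·u_t = u_t·(1−s−f) + s.
Here 1−s−f = 0.456 and s = 0.028.
u_1 = 0.137700 × 0.456 + 0.028 = 0.090791.
u_2 = 0.090791 × 0.456 + 0.028 = 0.069401.
u_3 = 0.069401 × 0.456 + 0.028 = 0.059647.
u_4 = 0.059647 × 0.456 + 0.028 = 0.055199.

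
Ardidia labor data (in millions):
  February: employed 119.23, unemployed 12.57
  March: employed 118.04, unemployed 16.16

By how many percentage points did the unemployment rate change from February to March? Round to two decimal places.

February: labor force = 119.23 + 12.57 = 131.80; u = 12.57/131.80 = 9.54%.
March: labor force = 118.04 + 16.16 = 134.20; u = 16.16/134.20 = 12.04%.
Change = 12.04% − 9.54% = +2.50 pp.

The unemployment rate changed by +2.50 percentage points.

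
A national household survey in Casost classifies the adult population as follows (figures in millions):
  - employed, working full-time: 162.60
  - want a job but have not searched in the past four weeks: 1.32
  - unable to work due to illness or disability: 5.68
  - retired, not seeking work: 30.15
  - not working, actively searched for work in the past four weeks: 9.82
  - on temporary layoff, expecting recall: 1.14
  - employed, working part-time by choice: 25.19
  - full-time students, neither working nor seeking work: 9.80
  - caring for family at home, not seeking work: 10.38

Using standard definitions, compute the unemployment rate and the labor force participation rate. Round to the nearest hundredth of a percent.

Unemployment rate ≈ 5.51%; labor force participation rate ≈ 77.61%.

Employed = 162.60 + 25.19 = 187.79 million.
Unemployed = 9.82 + 1.14 = 10.96 million (jobless and actively searching, or on temporary layoff).
Labor force = 187.79 + 10.96 = 198.75 million.
Not in labor force = 1.32 + 5.68 + 30.15 + 9.80 + 10.38 = 57.33 million (those not working and not actively searching are outside the labor force — including those who want a job but have given up searching).
Civilian working-age population = 198.75 + 57.33 = 256.08 million.
Unemployment rate = 10.96 / 198.75 = 5.51%.
Labor force participation rate = 198.75 / 256.08 = 77.61%.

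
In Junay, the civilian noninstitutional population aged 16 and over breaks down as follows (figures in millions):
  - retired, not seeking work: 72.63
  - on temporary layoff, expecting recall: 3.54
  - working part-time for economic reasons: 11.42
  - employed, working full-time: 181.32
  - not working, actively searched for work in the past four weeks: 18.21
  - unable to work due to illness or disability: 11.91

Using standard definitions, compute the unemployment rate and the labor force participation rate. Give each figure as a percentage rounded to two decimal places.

Employed = 11.42 + 181.32 = 192.74 million (anyone who worked, including part-time for economic reasons, counts as employed).
Unemployed = 3.54 + 18.21 = 21.75 million (jobless and actively searching, or on temporary layoff).
Labor force = 192.74 + 21.75 = 214.49 million.
Not in labor force = 72.63 + 11.91 = 84.54 million (those not working and not actively searching are outside the labor force).
Civilian working-age population = 214.49 + 84.54 = 299.03 million.
Unemployment rate = 21.75 / 214.49 = 10.14%.
Labor force participation rate = 214.49 / 299.03 = 71.73%.

Unemployment rate ≈ 10.14%; labor force participation rate ≈ 71.73%.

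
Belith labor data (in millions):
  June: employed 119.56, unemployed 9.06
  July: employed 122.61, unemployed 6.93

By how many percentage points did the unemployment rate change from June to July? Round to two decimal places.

June: labor force = 119.56 + 9.06 = 128.62; u = 9.06/128.62 = 7.04%.
July: labor force = 122.61 + 6.93 = 129.54; u = 6.93/129.54 = 5.35%.
Change = 5.35% − 7.04% = −1.69 pp.

The unemployment rate changed by −1.69 percentage points.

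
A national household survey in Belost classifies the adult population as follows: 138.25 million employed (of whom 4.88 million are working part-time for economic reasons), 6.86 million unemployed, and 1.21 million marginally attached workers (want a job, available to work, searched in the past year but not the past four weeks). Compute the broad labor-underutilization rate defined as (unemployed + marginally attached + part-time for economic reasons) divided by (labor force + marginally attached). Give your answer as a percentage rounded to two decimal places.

Labor force = 138.25 + 6.86 = 145.11 million.
Numerator = 6.86 + 1.21 + 4.88 = 12.95 million.
Denominator = 145.11 + 1.21 = 146.32 million.
Broad rate = 12.95 / 146.32 = 8.85%.

Broad underutilization rate ≈ 8.85%.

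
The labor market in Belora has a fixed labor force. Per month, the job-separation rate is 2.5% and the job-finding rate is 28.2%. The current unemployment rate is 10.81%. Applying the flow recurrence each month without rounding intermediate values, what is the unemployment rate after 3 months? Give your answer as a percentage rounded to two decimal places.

Unemployment rate after three months ≈ 9.03%.

With a fixed labor force, u_{t+1} = u_t + s·(1−u_t) − f·u_t = u_t·(1−s−f) + s.
Here 1−s−f = 0.693 and s = 0.025.
u_1 = 0.108100 × 0.693 + 0.025 = 0.099913.
u_2 = 0.099913 × 0.693 + 0.025 = 0.094240.
u_3 = 0.094240 × 0.693 + 0.025 = 0.090308.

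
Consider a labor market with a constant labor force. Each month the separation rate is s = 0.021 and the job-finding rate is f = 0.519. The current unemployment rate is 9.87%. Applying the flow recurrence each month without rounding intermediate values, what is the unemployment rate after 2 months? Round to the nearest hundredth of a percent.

Unemployment rate after two months ≈ 5.15%.

With a fixed labor force, u_{t+1} = u_t + s·(1−u_t) − f·u_t = u_t·(1−s−f) + s.
Here 1−s−f = 0.460 and s = 0.021.
u_1 = 0.098700 × 0.460 + 0.021 = 0.066402.
u_2 = 0.066402 × 0.460 + 0.021 = 0.051545.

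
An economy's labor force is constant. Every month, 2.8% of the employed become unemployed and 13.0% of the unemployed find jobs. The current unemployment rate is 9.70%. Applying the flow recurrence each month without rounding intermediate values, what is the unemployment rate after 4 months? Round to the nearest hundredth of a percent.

With a fixed labor force, u_{t+1} = u_t + s·(1−u_t) − f·u_t = u_t·(1−s−f) + s.
Here 1−s−f = 0.842 and s = 0.028.
u_1 = 0.097000 × 0.842 + 0.028 = 0.109674.
u_2 = 0.109674 × 0.842 + 0.028 = 0.120346.
u_3 = 0.120346 × 0.842 + 0.028 = 0.129331.
u_4 = 0.129331 × 0.842 + 0.028 = 0.136897.

Unemployment rate after four months ≈ 13.69%.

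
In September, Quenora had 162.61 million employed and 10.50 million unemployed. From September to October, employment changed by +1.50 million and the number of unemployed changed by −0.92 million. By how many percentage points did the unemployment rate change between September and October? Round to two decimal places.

September: labor force = 162.61 + 10.50 = 173.11; u = 10.50/173.11 = 6.07%.
October: labor force = 164.11 + 9.58 = 173.69; u = 9.58/173.69 = 5.52%.
Change = 5.52% − 6.07% = −0.55 pp.

The unemployment rate changed by −0.55 percentage points.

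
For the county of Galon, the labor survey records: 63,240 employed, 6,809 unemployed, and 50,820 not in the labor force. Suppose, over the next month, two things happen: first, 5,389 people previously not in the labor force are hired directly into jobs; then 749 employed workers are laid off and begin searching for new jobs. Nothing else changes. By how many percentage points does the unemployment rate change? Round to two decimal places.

Initially, labor force = 63,240 + 6,809 = 70,049, so u = 6,809/70,049 = 9.72%.
After the first change, employed and labor force both rise by 5,389; unemployed unchanged → E = 68,629, U = 6,809, labor force = 75,438.
After the second change, employed falls and unemployed rises by 749; labor force unchanged → E = 67,880, U = 7,558, labor force = 75,438.
New unemployment rate = 7,558 / 75,438 = 10.02%.
Change = 10.02% − 9.72% = +0.30 percentage points.

The unemployment rate changes by +0.30 percentage points.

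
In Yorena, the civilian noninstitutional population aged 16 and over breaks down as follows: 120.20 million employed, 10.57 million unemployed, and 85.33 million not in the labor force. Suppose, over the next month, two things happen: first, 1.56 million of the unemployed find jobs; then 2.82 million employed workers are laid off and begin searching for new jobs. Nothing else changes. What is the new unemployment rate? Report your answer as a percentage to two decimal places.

New unemployment rate ≈ 9.05%.

Initially, labor force = 120.20 + 10.57 = 130.77 million, so u = 10.57/130.77 = 8.08%.
After the first change, unemployed falls and employed rises by 1.56; labor force unchanged → E = 121.76, U = 9.01, labor force = 130.77 million.
After the second change, employed falls and unemployed rises by 2.82; labor force unchanged → E = 118.94, U = 11.83, labor force = 130.77 million.
New unemployment rate = 11.83 / 130.77 = 9.05%.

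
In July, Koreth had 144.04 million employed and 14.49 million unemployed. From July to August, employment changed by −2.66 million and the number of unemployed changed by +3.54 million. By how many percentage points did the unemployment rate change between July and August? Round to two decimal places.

The unemployment rate changed by +2.17 percentage points.

July: labor force = 144.04 + 14.49 = 158.53; u = 14.49/158.53 = 9.14%.
August: labor force = 141.38 + 18.03 = 159.41; u = 18.03/159.41 = 11.31%.
Change = 11.31% − 9.14% = +2.17 pp.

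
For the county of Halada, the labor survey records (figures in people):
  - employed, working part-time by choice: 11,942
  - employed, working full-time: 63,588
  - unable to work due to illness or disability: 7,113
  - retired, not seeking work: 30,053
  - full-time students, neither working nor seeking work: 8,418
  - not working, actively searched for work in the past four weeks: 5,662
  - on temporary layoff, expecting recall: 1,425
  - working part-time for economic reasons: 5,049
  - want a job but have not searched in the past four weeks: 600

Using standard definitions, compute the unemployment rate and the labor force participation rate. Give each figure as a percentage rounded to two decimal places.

Employed = 11,942 + 63,588 + 5,049 = 80,579 (anyone who worked, including part-time for economic reasons, counts as employed).
Unemployed = 5,662 + 1,425 = 7,087 (jobless and actively searching, or on temporary layoff).
Labor force = 80,579 + 7,087 = 87,666.
Not in labor force = 7,113 + 30,053 + 8,418 + 600 = 46,184 (those not working and not actively searching are outside the labor force — including those who want a job but have given up searching).
Civilian working-age population = 87,666 + 46,184 = 133,850.
Unemployment rate = 7,087 / 87,666 = 8.08%.
Labor force participation rate = 87,666 / 133,850 = 65.50%.

Unemployment rate ≈ 8.08%; labor force participation rate ≈ 65.50%.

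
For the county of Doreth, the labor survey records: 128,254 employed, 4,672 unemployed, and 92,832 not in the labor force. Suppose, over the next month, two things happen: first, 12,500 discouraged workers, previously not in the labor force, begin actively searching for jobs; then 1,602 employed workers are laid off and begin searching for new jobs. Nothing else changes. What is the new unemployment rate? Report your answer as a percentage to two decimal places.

New unemployment rate ≈ 12.91%.

Initially, labor force = 128,254 + 4,672 = 132,926, so u = 4,672/132,926 = 3.51%.
After the first change, unemployed and labor force both rise by 12,500 → E = 128,254, U = 17,172, labor force = 145,426.
After the second change, employed falls and unemployed rises by 1,602; labor force unchanged → E = 126,652, U = 18,774, labor force = 145,426.
New unemployment rate = 18,774 / 145,426 = 12.91%.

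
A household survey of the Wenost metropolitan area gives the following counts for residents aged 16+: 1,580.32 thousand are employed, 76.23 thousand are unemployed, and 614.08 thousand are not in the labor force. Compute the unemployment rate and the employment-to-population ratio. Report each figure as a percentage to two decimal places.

Unemployment rate ≈ 4.60%; employment-population ratio ≈ 69.60%.

Labor force = employed + unemployed = 1,580.32 + 76.23 = 1,656.55 thousand.
Working-age population = 1,656.55 + 614.08 = 2,270.63 thousand.
Unemployment rate = 76.23 / 1,656.55 = 4.60%.
Employment-population ratio = 1,580.32 / 2,270.63 = 69.60%.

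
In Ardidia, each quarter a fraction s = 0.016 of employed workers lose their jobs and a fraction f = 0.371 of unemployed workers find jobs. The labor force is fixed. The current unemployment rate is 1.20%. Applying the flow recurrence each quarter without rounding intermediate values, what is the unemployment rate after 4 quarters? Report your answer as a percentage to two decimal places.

With a fixed labor force, u_{t+1} = u_t + s·(1−u_t) − f·u_t = u_t·(1−s−f) + s.
Here 1−s−f = 0.613 and s = 0.016.
u_1 = 0.012000 × 0.613 + 0.016 = 0.023356.
u_2 = 0.023356 × 0.613 + 0.016 = 0.030317.
u_3 = 0.030317 × 0.613 + 0.016 = 0.034584.
u_4 = 0.034584 × 0.613 + 0.016 = 0.037200.

Unemployment rate after four quarters ≈ 3.72%.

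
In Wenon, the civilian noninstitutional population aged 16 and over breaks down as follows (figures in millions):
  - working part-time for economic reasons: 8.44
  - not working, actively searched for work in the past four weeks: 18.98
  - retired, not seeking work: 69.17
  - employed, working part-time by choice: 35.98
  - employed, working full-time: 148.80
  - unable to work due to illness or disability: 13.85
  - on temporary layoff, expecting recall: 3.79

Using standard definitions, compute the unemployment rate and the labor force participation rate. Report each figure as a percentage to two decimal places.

Unemployment rate ≈ 10.54%; labor force participation rate ≈ 72.24%.

Employed = 8.44 + 35.98 + 148.80 = 193.22 million (anyone who worked, including part-time for economic reasons, counts as employed).
Unemployed = 18.98 + 3.79 = 22.77 million (jobless and actively searching, or on temporary layoff).
Labor force = 193.22 + 22.77 = 215.99 million.
Not in labor force = 69.17 + 13.85 = 83.02 million (those not working and not actively searching are outside the labor force).
Civilian working-age population = 215.99 + 83.02 = 299.01 million.
Unemployment rate = 22.77 / 215.99 = 10.54%.
Labor force participation rate = 215.99 / 299.01 = 72.24%.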